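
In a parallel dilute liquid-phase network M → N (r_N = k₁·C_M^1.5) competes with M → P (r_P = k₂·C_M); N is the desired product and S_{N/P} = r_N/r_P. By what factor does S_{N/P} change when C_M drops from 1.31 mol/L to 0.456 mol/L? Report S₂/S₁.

0.590

S_{N/P} = (k₁/k₂)·C_M^0.5, so S₂/S₁ = (C_{M,2}/C_{M,1})^0.5.
= (0.456/1.31)^0.5 = (0.3481)^0.5 = 0.590.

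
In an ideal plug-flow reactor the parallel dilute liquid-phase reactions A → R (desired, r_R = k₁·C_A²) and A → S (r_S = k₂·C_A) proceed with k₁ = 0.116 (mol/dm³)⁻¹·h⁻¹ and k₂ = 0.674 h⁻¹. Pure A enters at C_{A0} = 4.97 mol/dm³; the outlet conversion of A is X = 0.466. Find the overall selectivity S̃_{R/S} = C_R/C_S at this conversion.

0.648

C_A = C_{A0}(1−X) = 2.654 mol/dm³.
Along a PFR/batch, dC_S/dC_A = −r_S/(r_R+r_S) = −k₂/(k₂+k₁·C_A).
Integrating from C_{A0} to C_A: C_S = (0.674/0.116)·ln[(0.674+0.116·4.97)/(0.674+0.116·2.65)] = 5.810·ln(1.251/0.9819) = 1.405 mol/dm³.
Then C_R = (C_{A0}−C_A) − C_S = 2.316 − 1.405 = 0.9107 mol/dm³.
S̃_{R/S} = C_R/C_S = 0.9107/1.405 = 0.648.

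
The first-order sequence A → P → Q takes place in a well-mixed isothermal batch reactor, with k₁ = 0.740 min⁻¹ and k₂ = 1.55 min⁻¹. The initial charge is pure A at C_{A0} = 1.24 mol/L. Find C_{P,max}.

0.301 mol/L

Evaluating C_P at t_opt = ln(k₂/k₁)/(k₂−k₁) gives C_{P,max}/C_{A0} = (k₁/k₂)^[k₂/(k₂−k₁)].
= (0.740/1.55)^(1.55/(1.55−0.740)) = (0.4774)^(1.914) = 0.2430.
C_{P,max} = 0.2430×1.24 = 0.301 mol/L.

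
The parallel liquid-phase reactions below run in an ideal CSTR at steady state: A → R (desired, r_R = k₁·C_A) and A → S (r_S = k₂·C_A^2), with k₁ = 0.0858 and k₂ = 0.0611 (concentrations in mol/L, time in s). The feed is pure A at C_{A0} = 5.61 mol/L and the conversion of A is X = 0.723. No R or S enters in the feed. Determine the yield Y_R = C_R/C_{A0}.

Exit C_A = C_{A0}(1−X) = 5.61×0.277 = 1.554 mol/L.
In a CSTR the entire volume is at exit conditions, so r_R = 0.0858×1.554 = 0.1333 and r_S = 0.0611×1.554^2 = 0.1475.
Fraction of consumed A going to R: r_R/(r_R+r_S) = 0.4747.
C_R = 0.4747·C_{A0}·X = 0.4747×5.61×0.723 = 1.93 mol/L; Y_R = C_R/C_{A0} = 0.343.

0.343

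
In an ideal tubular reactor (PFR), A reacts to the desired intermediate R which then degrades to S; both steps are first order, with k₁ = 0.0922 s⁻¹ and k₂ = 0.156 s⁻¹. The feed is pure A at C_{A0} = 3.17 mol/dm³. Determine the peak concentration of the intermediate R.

Evaluating C_R at τ_opt = ln(k₂/k₁)/(k₂−k₁) gives C_{R,max}/C_{A0} = (k₁/k₂)^[k₂/(k₂−k₁)].
= (0.0922/0.156)^(0.156/(0.156−0.0922)) = (0.5910)^(2.445) = 0.2764.
C_{R,max} = 0.2764×3.17 = 0.876 mol/dm³.

0.876 mol/dm³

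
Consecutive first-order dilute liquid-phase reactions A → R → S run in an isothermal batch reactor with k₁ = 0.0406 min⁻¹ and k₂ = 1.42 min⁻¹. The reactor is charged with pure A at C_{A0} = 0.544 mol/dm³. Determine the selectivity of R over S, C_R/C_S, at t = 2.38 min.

0.387

Solving the coupled first-order balances gives C_R(t) = [k₁/(k₂−k₁)]·C_{A0}·(e^(−k₁t) − e^(−k₂t)).
e^(−k₁t) = e^(−0.0406×2.38) = e^(−0.09663) = 0.9079; e^(−k₂t) = e^(−3.380) = 0.03406.
C_R = 0.0406×0.544/(1.42−0.0406) × (0.9079−0.03406) = 0.01601×0.8738 = 0.01399 mol/dm³.
C_A = C_{A0}e^(−k₁t) = 0.4939 mol/dm³, so C_S = C_{A0}−C_A−C_R = 0.03611 mol/dm³; C_R/C_S = 0.387.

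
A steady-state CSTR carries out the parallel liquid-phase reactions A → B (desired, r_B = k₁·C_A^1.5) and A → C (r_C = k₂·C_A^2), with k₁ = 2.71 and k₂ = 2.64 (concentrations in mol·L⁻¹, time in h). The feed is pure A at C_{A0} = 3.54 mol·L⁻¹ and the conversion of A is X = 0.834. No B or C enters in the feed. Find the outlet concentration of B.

1.69 mol·L⁻¹

Exit C_A = C_{A0}(1−X) = 3.54×0.166 = 0.5876 mol·L⁻¹.
In a CSTR the entire volume is at exit conditions, so r_B = 2.71×0.5876^1.5 = 1.221 and r_C = 2.64×0.5876^2 = 0.9116.
Fraction of consumed A going to B: r_B/(r_B+r_C) = 0.5725.
C_B = 0.5725·C_{A0}·X = 0.5725×3.54×0.834 = 1.69 mol·L⁻¹.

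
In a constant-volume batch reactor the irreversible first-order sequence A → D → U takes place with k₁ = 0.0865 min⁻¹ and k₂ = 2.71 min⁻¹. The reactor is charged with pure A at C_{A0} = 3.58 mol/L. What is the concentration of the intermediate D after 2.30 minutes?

0.0965 mol/L

For first-order series with pure A initially, C_D(t) = k₁C_{A0}/(k₂−k₁)·(e^(−k₁t) − e^(−k₂t)).
e^(−k₁t) = e^(−0.0865×2.30) = e^(−0.1989) = 0.8196; e^(−k₂t) = e^(−6.233) = 0.001964.
C_D = 0.0865×3.58/(2.71−0.0865) × (0.8196−0.001964) = 0.1180×0.8176 = 0.09651 mol/L.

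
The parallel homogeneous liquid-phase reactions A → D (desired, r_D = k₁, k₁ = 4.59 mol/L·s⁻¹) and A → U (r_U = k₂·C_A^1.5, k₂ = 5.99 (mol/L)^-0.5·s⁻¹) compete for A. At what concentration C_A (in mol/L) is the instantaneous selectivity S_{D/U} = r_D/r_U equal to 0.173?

2.70 mol/L

S_{D/U} = (k₁/k₂)·C_A^-1.5 ⇒ C_A = (S·k₂/k₁)^(1/(-1.5)).
= (0.173×5.99/4.59)^(-0.6667) = (0.2258)^(-0.6667) = 2.70 mol/L.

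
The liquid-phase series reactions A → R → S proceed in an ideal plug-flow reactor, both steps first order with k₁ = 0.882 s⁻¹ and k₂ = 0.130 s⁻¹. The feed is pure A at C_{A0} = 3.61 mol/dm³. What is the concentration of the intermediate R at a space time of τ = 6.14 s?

1.89 mol/dm³

For first-order series with pure A initially, C_R(τ) = k₁C_{A0}/(k₂−k₁)·(e^(−k₁τ) − e^(−k₂τ)).
e^(−k₁τ) = e^(−0.882×6.14) = e^(−5.415) = 0.004447; e^(−k₂τ) = e^(−0.7982) = 0.4501.
C_R = 0.882×3.61/(0.130−0.882) × (0.004447−0.4501) = (-4.234)×(-0.4457) = 1.887 mol/dm³.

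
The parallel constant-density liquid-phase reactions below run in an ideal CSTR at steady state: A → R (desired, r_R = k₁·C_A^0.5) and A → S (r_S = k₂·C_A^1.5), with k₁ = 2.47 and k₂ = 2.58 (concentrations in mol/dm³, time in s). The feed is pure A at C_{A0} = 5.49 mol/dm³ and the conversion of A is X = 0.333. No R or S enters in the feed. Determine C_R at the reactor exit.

0.379 mol/dm³

Exit C_A = C_{A0}(1−X) = 5.49×0.667 = 3.662 mol/dm³.
In a CSTR the entire volume is at exit conditions, so r_R = 2.47×3.662^0.5 = 4.727 and r_S = 2.58×3.662^1.5 = 18.08.
Fraction of consumed A going to R: r_R/(r_R+r_S) = 0.2073.
C_R = 0.2073·C_{A0}·X = 0.2073×5.49×0.333 = 0.379 mol/dm³.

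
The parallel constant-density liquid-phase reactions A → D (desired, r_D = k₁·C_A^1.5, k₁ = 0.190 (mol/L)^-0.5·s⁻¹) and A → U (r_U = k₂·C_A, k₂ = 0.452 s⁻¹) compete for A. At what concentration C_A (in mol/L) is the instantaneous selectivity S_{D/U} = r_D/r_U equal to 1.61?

14.7 mol/L

S_{D/U} = (k₁/k₂)·C_A^0.5 ⇒ C_A = (S·k₂/k₁)^(2).
= (1.61×0.452/0.190)^(2) = (3.830)^(2) = 14.7 mol/L.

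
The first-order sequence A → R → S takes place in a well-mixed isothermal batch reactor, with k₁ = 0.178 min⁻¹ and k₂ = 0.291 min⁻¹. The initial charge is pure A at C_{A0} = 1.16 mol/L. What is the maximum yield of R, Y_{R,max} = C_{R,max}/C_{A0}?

For a first-order series the maximum intermediate yield is C_{R,max}/C_{A0} = (k₁/k₂)^[k₂/(k₂−k₁)].
= (0.178/0.291)^(0.291/(0.291−0.178)) = (0.6117)^(2.575) = 0.2820.

0.282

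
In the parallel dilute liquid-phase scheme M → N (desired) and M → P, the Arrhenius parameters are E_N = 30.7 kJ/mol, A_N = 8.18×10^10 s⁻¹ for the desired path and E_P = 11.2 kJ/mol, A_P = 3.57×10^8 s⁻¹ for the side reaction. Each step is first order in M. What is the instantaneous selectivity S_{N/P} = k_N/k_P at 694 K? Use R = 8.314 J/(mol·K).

Since both paths have the same order in M, the concentration cancels and S_{N/P} = k_N/k_P = (A_N/A_P)·exp[(E_P−E_N)/(RT)].
(E_P−E_N)/(RT) = (11.2−30.7)×10³/(8.314×694) = -19500/5770 = -3.380.
k_N/k_P = (8.18×10^10/3.57×10^8)·exp(-3.380) = 229.1 × 0.03406 = 7.80.

7.80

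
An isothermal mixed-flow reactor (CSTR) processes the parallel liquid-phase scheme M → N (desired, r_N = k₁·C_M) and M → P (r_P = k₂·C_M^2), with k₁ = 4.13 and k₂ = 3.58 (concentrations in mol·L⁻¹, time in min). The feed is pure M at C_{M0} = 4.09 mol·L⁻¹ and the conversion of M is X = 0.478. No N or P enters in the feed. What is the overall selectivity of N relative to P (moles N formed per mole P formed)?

Exit C_M = C_{M0}(1−X) = 4.09×0.522 = 2.135 mol·L⁻¹.
A CSTR operates uniformly at the exit composition, giving r_N = 8.817 and r_P = 16.32 (each k·C_M^n at C_M = 2.135).
Overall selectivity = C_N/C_P = r_Nτ/(r_Pτ) = r_N/r_P = 0.540.

0.540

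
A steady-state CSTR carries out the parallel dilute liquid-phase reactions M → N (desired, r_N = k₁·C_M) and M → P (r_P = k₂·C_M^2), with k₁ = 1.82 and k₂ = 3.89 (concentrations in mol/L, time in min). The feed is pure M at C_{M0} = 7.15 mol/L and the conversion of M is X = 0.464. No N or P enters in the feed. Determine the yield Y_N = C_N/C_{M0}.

Exit C_M = C_{M0}(1−X) = 7.15×0.536 = 3.832 mol/L.
A CSTR operates uniformly at the exit composition, giving r_N = 6.975 and r_P = 57.13 (each k·C_M^n at C_M = 3.832).
Fraction of consumed M going to N: r_N/(r_N+r_P) = 0.1088.
C_N = 0.1088·C_{M0}·X = 0.1088×7.15×0.464 = 0.361 mol/L; Y_N = C_N/C_{M0} = 0.0505.

0.0505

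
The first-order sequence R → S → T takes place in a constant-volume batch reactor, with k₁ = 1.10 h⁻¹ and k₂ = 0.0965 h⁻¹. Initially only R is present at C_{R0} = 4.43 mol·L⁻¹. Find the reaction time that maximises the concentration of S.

2.43 h

Setting dC_S/dt = 0 gives t_opt = ln(k₂/k₁)/(k₂−k₁).
= ln(0.0965/1.10)/(0.0965−1.10) = ln(0.08773)/-1.004 = -2.434/-1.004 = 2.43 h.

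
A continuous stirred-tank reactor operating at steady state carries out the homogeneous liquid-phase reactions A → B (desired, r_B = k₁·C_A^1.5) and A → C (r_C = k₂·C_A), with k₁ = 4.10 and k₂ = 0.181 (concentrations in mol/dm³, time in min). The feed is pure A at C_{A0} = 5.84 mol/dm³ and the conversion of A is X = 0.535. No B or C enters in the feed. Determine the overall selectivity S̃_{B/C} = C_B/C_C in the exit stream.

Exit C_A = C_{A0}(1−X) = 5.84×0.465 = 2.716 mol/dm³.
Rates in a CSTR are evaluated at the outlet concentration: r_B = 4.10×2.716^1.5 = 18.35, r_C = 0.181×2.716 = 0.4915.
Overall selectivity = C_B/C_C = r_Bτ/(r_Cτ) = r_B/r_C = 37.3.

37.3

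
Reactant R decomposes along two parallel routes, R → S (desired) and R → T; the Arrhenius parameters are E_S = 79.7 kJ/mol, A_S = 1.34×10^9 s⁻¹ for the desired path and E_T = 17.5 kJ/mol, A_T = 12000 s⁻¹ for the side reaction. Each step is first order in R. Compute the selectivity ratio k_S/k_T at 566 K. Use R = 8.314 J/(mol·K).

With equal orders, S_{S/T} = k_S/k_T = (A_S/A_T)·exp[(E_T−E_S)/(RT)].
(E_T−E_S)/(RT) = (17.5−79.7)×10³/(8.314×566) = -62200/4706 = -13.22.
k_S/k_T = (1.34×10^9/12000)·exp(-13.22) = 1.117×10^5 × 1.818×10^-6 = 0.203.
Since E_S > E_T, raising the temperature improves selectivity toward S.

0.203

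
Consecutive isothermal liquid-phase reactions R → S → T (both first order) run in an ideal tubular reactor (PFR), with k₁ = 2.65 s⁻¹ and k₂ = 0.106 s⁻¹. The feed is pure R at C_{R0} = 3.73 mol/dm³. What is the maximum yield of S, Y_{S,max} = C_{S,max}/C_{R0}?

Evaluating C_S at τ_opt = ln(k₂/k₁)/(k₂−k₁) gives C_{S,max}/C_{R0} = (k₁/k₂)^[k₂/(k₂−k₁)].
= (2.65/0.106)^(0.106/(0.106−2.65)) = (25.00)^(-0.04167) = 0.8745.

0.874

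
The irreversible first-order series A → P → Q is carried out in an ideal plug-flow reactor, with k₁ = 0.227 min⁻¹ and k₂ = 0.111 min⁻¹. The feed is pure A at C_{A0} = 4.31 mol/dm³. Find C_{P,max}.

For a first-order series the maximum intermediate yield is C_{P,max}/C_{A0} = (k₁/k₂)^[k₂/(k₂−k₁)].
= (0.227/0.111)^(0.111/(0.111−0.227)) = (2.045)^(-0.9569) = 0.5043.
C_{P,max} = 0.5043×4.31 = 2.17 mol/dm³.

2.17 mol/dm³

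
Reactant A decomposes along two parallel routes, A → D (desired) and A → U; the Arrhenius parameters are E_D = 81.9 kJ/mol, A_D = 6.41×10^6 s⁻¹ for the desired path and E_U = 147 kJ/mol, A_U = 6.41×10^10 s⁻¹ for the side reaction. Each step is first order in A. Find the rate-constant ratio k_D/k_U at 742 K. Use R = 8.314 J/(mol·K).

3.83

Since both paths have the same order in A, the concentration cancels and S_{D/U} = k_D/k_U = (A_D/A_U)·exp[(E_U−E_D)/(RT)].
(E_U−E_D)/(RT) = (147−81.9)×10³/(8.314×742) = 65100/6169 = 10.55.
k_D/k_U = (6.41×10^6/6.41×10^10)·exp(10.55) = 1.000×10^-4 × 38284 = 3.83.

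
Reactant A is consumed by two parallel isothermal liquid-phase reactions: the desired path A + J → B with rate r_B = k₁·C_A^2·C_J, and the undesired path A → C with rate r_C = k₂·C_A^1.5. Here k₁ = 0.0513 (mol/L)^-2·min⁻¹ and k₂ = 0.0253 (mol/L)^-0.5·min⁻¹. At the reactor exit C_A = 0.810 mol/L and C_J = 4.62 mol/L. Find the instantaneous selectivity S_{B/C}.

S_{B/C} = r_B/r_C = (k₁·C_A^2·C_J)/(k₂·C_A^1.5) = (k₁/k₂)·C_A^0.5·C_J.
= (0.0513×0.8100^2×4.620) / (0.0253×0.8100^1.5) = 0.1555/0.01844 = 8.43.

8.43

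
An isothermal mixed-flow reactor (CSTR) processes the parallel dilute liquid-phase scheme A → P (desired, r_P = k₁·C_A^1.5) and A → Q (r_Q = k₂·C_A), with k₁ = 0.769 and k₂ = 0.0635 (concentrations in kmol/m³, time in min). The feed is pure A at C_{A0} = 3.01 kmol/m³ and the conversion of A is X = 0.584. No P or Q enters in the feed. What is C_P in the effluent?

Exit C_A = C_{A0}(1−X) = 3.01×0.416 = 1.252 kmol/m³.
A CSTR operates uniformly at the exit composition, giving r_P = 1.077 and r_Q = 0.07951 (each k·C_A^n at C_A = 1.252).
Fraction of consumed A going to P: r_P/(r_P+r_Q) = 0.9313.
C_P = 0.9313·C_{A0}·X = 0.9313×3.01×0.584 = 1.64 kmol/m³.

1.64 kmol/m³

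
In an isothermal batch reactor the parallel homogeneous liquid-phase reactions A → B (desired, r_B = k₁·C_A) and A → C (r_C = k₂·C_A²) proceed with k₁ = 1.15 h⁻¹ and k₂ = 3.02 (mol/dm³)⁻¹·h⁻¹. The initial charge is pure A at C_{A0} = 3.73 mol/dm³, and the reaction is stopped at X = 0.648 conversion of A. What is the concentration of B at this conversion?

C_A = C_{A0}(1−X) = 1.313 mol/dm³.
Along a PFR/batch, dC_B/dC_A = −r_B/(r_B+r_C) = −k₁/(k₁+k₂·C_A).
Integrating from C_{A0} to C_A: C_B = (1.15/3.02)·ln[(1.15+3.02·3.73)/(1.15+3.02·1.31)] = 0.3808·ln(12.41/5.115) = 0.3376 mol/dm³.

0.338 mol/dm³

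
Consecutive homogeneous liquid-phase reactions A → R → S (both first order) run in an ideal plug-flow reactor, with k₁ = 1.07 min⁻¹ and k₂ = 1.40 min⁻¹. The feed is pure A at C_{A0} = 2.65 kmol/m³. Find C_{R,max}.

0.847 kmol/m³

For a first-order series the maximum intermediate yield is C_{R,max}/C_{A0} = (k₁/k₂)^[k₂/(k₂−k₁)].
= (1.07/1.40)^(1.40/(1.40−1.07)) = (0.7643)^(4.242) = 0.3197.
C_{R,max} = 0.3197×2.65 = 0.847 kmol/m³.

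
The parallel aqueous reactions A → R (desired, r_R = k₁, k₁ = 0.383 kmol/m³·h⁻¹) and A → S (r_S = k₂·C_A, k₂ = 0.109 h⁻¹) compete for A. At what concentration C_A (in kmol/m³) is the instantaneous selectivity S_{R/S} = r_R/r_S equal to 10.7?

0.328 kmol/m³

S_{R/S} = (k₁/k₂)·C_A⁻¹ ⇒ C_A = (S·k₂/k₁)^(-1).
= (10.7×0.109/0.383)^(-1) = (3.045)^(-1) = 0.328 kmol/m³.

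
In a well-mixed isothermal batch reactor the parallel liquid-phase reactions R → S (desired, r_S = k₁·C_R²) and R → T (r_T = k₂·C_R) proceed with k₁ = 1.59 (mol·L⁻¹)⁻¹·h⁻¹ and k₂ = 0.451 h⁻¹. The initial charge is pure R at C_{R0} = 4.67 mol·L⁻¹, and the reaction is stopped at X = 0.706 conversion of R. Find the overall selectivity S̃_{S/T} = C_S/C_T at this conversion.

C_R = C_{R0}(1−X) = 1.373 mol·L⁻¹.
Along a PFR/batch, dC_T/dC_R = −r_T/(r_S+r_T) = −k₂/(k₂+k₁·C_R).
Integrating from C_{R0} to C_R: C_T = (0.451/1.59)·ln[(0.451+1.59·4.67)/(0.451+1.59·1.37)] = 0.2836·ln(7.876/2.634) = 0.3107 mol·L⁻¹.
Then C_S = (C_{R0}−C_R) − C_T = 3.297 − 0.3107 = 2.986 mol·L⁻¹.
S̃_{S/T} = C_S/C_T = 2.986/0.3107 = 9.61.

9.61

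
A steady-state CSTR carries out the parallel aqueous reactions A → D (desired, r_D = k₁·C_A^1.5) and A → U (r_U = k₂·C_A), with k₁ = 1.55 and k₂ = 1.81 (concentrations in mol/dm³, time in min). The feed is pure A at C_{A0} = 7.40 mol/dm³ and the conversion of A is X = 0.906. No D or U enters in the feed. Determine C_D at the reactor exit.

Exit C_A = C_{A0}(1−X) = 7.40×0.0940 = 0.6956 mol/dm³.
In a CSTR the entire volume is at exit conditions, so r_D = 1.55×0.6956^1.5 = 0.8992 and r_U = 1.81×0.6956 = 1.259.
Fraction of consumed A going to D: r_D/(r_D+r_U) = 0.4166.
C_D = 0.4166·C_{A0}·X = 0.4166×7.40×0.906 = 2.79 mol/dm³.

2.79 mol/dm³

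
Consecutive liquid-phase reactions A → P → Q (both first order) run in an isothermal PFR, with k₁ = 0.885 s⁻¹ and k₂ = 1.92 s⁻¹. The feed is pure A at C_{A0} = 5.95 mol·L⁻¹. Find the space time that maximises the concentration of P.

0.748 s

For first-order series the maximum of C_P occurs at τ_opt = ln(k₂/k₁)/(k₂−k₁).
= ln(1.92/0.885)/(1.92−0.885) = ln(2.169)/1.035 = 0.7745/1.035 = 0.748 s.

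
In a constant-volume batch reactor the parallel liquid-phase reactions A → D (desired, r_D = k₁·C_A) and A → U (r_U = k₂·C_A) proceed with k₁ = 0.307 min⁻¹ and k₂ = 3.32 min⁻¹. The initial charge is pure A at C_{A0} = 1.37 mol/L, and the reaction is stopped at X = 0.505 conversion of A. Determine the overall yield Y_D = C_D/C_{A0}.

C_A = C_{A0}(1−X) = 0.6782 mol/L.
Both paths are first order in A, so the instantaneous fraction to D is constant: dC_D/d(−C_A) = k₁/(k₁+k₂) = 0.08464.
C_D = 0.08464·(C_{A0}−C_A) = 0.08464×0.6919 = 0.0586 mol/L.
Y_D = C_D/C_{A0} = 0.05856/1.37 = 0.0427.

0.0427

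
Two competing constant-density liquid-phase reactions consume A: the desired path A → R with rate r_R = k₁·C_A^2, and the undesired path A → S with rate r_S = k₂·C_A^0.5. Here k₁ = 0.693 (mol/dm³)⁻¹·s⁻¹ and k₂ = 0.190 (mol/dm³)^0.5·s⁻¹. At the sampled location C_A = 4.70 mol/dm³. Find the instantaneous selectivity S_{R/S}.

S_{R/S} = r_R/r_S = (k₁·C_A^2)/(k₂·C_A^0.5) = (k₁/k₂)·C_A^1.5.
= (0.693×4.700^2) / (0.190×4.700^0.5) = 15.31/0.4119 = 37.2.
Since the desired path is higher order in A, keeping C_A high (PFR or concentrated feed) favours R.

37.2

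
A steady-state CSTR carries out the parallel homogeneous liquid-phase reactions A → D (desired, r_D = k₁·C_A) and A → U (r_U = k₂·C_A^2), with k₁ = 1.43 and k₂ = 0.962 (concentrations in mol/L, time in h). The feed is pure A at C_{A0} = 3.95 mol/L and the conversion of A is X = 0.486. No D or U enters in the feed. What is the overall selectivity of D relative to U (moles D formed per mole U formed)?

0.732

Exit C_A = C_{A0}(1−X) = 3.95×0.514 = 2.030 mol/L.
A CSTR operates uniformly at the exit composition, giving r_D = 2.903 and r_U = 3.965 (each k·C_A^n at C_A = 2.030).
Overall selectivity = C_D/C_U = r_Dτ/(r_Uτ) = r_D/r_U = 0.732.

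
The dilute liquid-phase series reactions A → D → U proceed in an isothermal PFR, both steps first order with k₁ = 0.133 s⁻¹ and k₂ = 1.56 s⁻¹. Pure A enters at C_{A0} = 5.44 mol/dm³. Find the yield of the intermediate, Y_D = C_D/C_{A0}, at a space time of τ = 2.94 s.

0.0621

Solving the coupled first-order balances gives C_D(τ) = [k₁/(k₂−k₁)]·C_{A0}·(e^(−k₁τ) − e^(−k₂τ)).
e^(−k₁τ) = e^(−0.133×2.94) = e^(−0.3910) = 0.6764; e^(−k₂τ) = e^(−4.586) = 0.01019.
C_D = 0.133×5.44/(1.56−0.133) × (0.6764−0.01019) = 0.5070×0.6662 = 0.3378 mol/dm³.
Y_D = C_D/C_{A0} = 0.3378/5.44 = 0.0621.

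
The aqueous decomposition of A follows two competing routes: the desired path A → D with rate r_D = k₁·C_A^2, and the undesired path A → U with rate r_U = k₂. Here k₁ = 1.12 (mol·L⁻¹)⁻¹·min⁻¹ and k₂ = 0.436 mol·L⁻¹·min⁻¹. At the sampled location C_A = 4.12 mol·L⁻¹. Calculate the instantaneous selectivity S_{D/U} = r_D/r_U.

S_{D/U} = r_D/r_U = (k₁·C_A^2)/(k₂) = (k₁/k₂)·C_A^2.
= (1.12×4.120^2) / (0.436) = 19.01/0.4360 = 43.6.

43.6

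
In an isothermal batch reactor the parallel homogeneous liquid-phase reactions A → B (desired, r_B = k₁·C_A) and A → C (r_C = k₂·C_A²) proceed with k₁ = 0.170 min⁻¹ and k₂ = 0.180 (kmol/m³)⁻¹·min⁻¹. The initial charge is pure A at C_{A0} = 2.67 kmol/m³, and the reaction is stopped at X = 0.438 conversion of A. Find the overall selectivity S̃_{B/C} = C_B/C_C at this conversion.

C_A = C_{A0}(1−X) = 1.501 kmol/m³.
Along a PFR/batch, dC_B/dC_A = −r_B/(r_B+r_C) = −k₁/(k₁+k₂·C_A).
Integrating from C_{A0} to C_A: C_B = (0.170/0.180)·ln[(0.170+0.180·2.67)/(0.170+0.180·1.50)] = 0.9444·ln(0.6506/0.4401) = 0.3692 kmol/m³.
C_C = (C_{A0}−C_A)−C_B = 0.8003 kmol/m³; S̃_{B/C} = 0.3692/0.8003 = 0.461.

0.461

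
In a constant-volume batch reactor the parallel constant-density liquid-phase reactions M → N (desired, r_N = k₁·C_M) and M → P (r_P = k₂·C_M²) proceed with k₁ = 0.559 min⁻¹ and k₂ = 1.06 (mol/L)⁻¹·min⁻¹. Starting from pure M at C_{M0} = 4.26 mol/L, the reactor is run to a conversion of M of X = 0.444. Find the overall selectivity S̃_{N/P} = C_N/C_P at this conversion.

C_M = C_{M0}(1−X) = 2.369 mol/L.
Along a PFR/batch, dC_N/dC_M = −r_N/(r_N+r_P) = −k₁/(k₁+k₂·C_M).
Integrating from C_{M0} to C_M: C_N = (0.559/1.06)·ln[(0.559+1.06·4.26)/(0.559+1.06·2.37)] = 0.5274·ln(5.075/3.070) = 0.2651 mol/L.
C_P = (C_{M0}−C_M)−C_N = 1.626 mol/L; S̃_{N/P} = 0.2651/1.626 = 0.163.

0.163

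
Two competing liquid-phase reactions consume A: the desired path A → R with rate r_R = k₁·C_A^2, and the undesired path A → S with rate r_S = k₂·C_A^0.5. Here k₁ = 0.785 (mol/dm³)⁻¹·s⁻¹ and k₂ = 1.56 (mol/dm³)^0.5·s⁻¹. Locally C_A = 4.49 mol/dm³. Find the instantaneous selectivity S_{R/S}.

4.79

S_{R/S} = r_R/r_S = (k₁·C_A^2)/(k₂·C_A^0.5) = (k₁/k₂)·C_A^1.5.
= (0.785×4.490^2) / (1.56×4.490^0.5) = 15.83/3.306 = 4.79.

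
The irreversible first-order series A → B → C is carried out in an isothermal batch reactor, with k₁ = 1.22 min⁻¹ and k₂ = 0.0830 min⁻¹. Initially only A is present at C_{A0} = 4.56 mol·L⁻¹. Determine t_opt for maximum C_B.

The intermediate peaks when r₁ = r₂, i.e. k₁e^(−k₁t) = k₂e^(−k₂t), giving t_opt = ln(k₂/k₁)/(k₂−k₁).
= ln(0.0830/1.22)/(0.0830−1.22) = ln(0.06803)/-1.137 = -2.688/-1.137 = 2.36 min.

2.36 min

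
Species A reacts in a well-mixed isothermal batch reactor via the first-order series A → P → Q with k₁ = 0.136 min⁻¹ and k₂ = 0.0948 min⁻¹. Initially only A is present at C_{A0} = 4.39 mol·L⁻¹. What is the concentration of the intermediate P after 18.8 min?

For first-order series with pure A initially, C_P(t) = k₁C_{A0}/(k₂−k₁)·(e^(−k₁t) − e^(−k₂t)).
e^(−k₁t) = e^(−0.136×18.8) = e^(−2.557) = 0.07755; e^(−k₂t) = e^(−1.782) = 0.1683.
C_P = 0.136×4.39/(0.0948−0.136) × (0.07755−0.1683) = (-14.49)×(-0.09071) = 1.314 mol·L⁻¹.

1.31 mol·L⁻¹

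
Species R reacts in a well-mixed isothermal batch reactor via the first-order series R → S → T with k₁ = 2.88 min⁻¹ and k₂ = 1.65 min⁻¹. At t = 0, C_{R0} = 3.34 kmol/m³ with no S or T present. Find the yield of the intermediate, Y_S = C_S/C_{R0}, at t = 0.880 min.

For first-order series with pure R initially, C_S(t) = k₁C_{R0}/(k₂−k₁)·(e^(−k₁t) − e^(−k₂t)).
e^(−k₁t) = e^(−2.88×0.880) = e^(−2.534) = 0.07931; e^(−k₂t) = e^(−1.452) = 0.2341.
C_S = 2.88×3.34/(1.65−2.88) × (0.07931−0.2341) = (-7.820)×(-0.1548) = 1.211 kmol/m³.
Y_S = C_S/C_{R0} = 1.211/3.34 = 0.362.

0.362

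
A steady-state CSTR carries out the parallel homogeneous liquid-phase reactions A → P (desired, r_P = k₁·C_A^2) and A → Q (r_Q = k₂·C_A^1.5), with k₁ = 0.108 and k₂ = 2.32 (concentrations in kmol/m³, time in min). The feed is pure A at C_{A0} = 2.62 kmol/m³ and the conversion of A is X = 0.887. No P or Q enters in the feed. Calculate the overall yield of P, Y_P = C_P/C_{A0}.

Exit C_A = C_{A0}(1−X) = 2.62×0.113 = 0.2961 kmol/m³.
A CSTR operates uniformly at the exit composition, giving r_P = 0.009466 and r_Q = 0.3737 (each k·C_A^n at C_A = 0.2961).
Fraction of consumed A going to P: r_P/(r_P+r_Q) = 0.02470.
C_P = 0.02470·C_{A0}·X = 0.02470×2.62×0.887 = 0.0574 kmol/m³; Y_P = C_P/C_{A0} = 0.0219.

0.0219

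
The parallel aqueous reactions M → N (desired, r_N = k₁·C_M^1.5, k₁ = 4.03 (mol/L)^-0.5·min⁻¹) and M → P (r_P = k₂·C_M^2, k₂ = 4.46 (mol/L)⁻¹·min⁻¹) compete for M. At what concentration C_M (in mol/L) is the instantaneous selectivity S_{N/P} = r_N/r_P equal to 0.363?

6.20 mol/L

S_{N/P} = (k₁/k₂)·C_M^-0.5 ⇒ C_M = (S·k₂/k₁)^(-2).
= (0.363×4.46/4.03)^(-2) = (0.4017)^(-2) = 6.20 mol/L.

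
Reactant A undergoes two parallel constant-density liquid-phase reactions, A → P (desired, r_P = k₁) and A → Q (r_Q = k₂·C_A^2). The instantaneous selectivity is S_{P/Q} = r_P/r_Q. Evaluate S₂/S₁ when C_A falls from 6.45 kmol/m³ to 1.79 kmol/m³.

S_{P/Q} = (k₁/k₂)·C_A^-2, so S₂/S₁ = (C_{A,2}/C_{A,1})^-2.
= (1.79/6.45)^(-2) = (0.2775)^(-2) = 13.0.

13.0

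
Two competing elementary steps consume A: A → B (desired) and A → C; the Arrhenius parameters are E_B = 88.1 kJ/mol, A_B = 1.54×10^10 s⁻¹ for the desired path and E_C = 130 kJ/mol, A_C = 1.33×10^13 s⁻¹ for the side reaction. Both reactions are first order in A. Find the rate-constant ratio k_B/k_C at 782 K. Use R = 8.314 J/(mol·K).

With equal orders, S_{B/C} = k_B/k_C = (A_B/A_C)·exp[(E_C−E_B)/(RT)].
(E_C−E_B)/(RT) = (130−88.1)×10³/(8.314×782) = 41900/6502 = 6.445.
k_B/k_C = (1.54×10^10/1.33×10^13)·exp(6.445) = 0.001158 × 629.3 = 0.729.

0.729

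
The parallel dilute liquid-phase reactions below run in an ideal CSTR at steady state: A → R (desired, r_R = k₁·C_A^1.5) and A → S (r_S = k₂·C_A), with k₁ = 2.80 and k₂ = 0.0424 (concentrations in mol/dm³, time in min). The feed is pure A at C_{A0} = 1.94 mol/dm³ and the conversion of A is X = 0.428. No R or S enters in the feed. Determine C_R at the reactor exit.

0.819 mol/dm³

Exit C_A = C_{A0}(1−X) = 1.94×0.572 = 1.110 mol/dm³.
In a CSTR the entire volume is at exit conditions, so r_R = 2.80×1.110^1.5 = 3.273 and r_S = 0.0424×1.110 = 0.04705.
Fraction of consumed A going to R: r_R/(r_R+r_S) = 0.9858.
C_R = 0.9858·C_{A0}·X = 0.9858×1.94×0.428 = 0.819 mol/dm³.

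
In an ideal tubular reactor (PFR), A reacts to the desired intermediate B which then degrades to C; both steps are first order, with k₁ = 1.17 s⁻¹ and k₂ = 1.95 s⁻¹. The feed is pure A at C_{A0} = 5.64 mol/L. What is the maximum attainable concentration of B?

For a first-order series the maximum intermediate yield is C_{B,max}/C_{A0} = (k₁/k₂)^[k₂/(k₂−k₁)].
= (1.17/1.95)^(1.95/(1.95−1.17)) = (0.6000)^(2.500) = 0.2789.
C_{B,max} = 0.2789×5.64 = 1.57 mol/L.

1.57 mol/L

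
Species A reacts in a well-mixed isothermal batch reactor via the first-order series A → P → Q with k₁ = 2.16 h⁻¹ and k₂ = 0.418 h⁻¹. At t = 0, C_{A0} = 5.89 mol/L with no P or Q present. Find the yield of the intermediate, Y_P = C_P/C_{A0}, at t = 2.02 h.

0.517

The intermediate concentration in a first-order A→B→C sequence is C_P = k₁C_{A0}(e^(−k₁t) − e^(−k₂t))/(k₂−k₁).
e^(−k₁t) = e^(−2.16×2.02) = e^(−4.363) = 0.01274; e^(−k₂t) = e^(−0.8444) = 0.4298.
C_P = 2.16×5.89/(0.418−2.16) × (0.01274−0.4298) = (-7.303)×(-0.4171) = 3.046 mol/L.
Y_P = C_P/C_{A0} = 3.046/5.89 = 0.517.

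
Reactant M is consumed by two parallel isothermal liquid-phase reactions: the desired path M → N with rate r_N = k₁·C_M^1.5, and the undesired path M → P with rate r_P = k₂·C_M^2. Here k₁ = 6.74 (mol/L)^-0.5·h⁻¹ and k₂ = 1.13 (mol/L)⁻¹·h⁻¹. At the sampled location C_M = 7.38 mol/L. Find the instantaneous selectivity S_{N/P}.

2.20

S_{N/P} = r_N/r_P = (k₁·C_M^1.5)/(k₂·C_M^2) = (k₁/k₂)·C_M^-0.5.
= (6.74×7.380^1.5) / (1.13×7.380^2) = 135.1/61.54 = 2.20.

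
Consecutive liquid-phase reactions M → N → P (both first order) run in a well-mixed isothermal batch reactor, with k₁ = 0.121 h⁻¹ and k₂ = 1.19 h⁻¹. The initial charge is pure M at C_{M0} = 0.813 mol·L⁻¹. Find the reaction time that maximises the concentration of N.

2.14 h

For first-order series the maximum of C_N occurs at t_opt = ln(k₂/k₁)/(k₂−k₁).
= ln(1.19/0.121)/(1.19−0.121) = ln(9.835)/1.069 = 2.286/1.069 = 2.14 h.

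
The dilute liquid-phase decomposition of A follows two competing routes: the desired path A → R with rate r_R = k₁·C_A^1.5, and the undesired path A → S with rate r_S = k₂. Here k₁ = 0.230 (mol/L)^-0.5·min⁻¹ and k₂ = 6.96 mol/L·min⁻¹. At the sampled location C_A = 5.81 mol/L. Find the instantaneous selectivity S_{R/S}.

S_{R/S} = r_R/r_S = (k₁·C_A^1.5)/(k₂) = (k₁/k₂)·C_A^1.5.
= (0.230×5.810^1.5) / (6.96) = 3.221/6.960 = 0.463.

0.463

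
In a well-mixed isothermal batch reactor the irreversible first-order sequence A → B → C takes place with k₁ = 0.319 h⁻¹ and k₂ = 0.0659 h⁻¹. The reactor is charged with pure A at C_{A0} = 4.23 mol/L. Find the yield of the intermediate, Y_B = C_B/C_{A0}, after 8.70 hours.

0.632

For first-order series with pure A initially, C_B(t) = k₁C_{A0}/(k₂−k₁)·(e^(−k₁t) − e^(−k₂t)).
e^(−k₁t) = e^(−0.319×8.70) = e^(−2.775) = 0.06233; e^(−k₂t) = e^(−0.5733) = 0.5636.
C_B = 0.319×4.23/(0.0659−0.319) × (0.06233−0.5636) = (-5.331)×(-0.5013) = 2.673 mol/L.
Y_B = C_B/C_{A0} = 2.673/4.23 = 0.632.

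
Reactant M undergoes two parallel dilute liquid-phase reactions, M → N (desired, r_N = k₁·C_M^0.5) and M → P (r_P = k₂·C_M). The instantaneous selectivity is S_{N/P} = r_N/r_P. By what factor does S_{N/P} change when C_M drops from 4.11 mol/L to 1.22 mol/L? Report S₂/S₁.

1.84

S_{N/P} = (k₁/k₂)·C_M^-0.5, so S₂/S₁ = (C_{M,2}/C_{M,1})^-0.5.
= (1.22/4.11)^(-0.5) = (0.2968)^(-0.5) = 1.84.
Selectivity toward N rises as C_M falls — low-concentration operation is favoured.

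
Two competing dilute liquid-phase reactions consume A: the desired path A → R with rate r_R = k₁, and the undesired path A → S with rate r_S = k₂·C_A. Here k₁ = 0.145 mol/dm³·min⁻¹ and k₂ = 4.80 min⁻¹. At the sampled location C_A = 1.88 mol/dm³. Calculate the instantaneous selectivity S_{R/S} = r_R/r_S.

0.0161

S_{R/S} = r_R/r_S = (k₁)/(k₂·C_A) = (k₁/k₂)·C_A⁻¹.
= (0.145) / (4.80×1.880) = 0.1450/9.024 = 0.0161.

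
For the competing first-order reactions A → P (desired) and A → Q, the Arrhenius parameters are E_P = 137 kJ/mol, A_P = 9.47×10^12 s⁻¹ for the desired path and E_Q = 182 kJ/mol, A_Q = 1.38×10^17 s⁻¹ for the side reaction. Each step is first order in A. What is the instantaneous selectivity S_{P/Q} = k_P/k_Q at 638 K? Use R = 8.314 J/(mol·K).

With equal orders, S_{P/Q} = k_P/k_Q = (A_P/A_Q)·exp[(E_Q−E_P)/(RT)].
(E_Q−E_P)/(RT) = (182−137)×10³/(8.314×638) = 45000/5304 = 8.484.
k_P/k_Q = (9.47×10^12/1.38×10^17)·exp(8.484) = 6.862×10^-5 × 4835 = 0.332.

0.332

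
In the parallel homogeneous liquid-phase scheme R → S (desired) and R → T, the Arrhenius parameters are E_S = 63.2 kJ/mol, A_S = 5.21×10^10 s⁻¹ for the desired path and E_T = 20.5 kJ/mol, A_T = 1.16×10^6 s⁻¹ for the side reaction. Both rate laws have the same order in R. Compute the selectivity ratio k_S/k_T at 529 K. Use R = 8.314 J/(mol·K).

k_S/k_T = (A_S/A_T)·exp[−(E_S−E_T)/(RT)] = (A_S/A_T)·exp[(E_T−E_S)/(RT)].
(E_T−E_S)/(RT) = (20.5−63.2)×10³/(8.314×529) = -42700/4398 = -9.709.
k_S/k_T = (5.21×10^10/1.16×10^6)·exp(-9.709) = 44914 × 6.075×10^-5 = 2.73.
Since E_S > E_T, raising the temperature improves selectivity toward S.

2.73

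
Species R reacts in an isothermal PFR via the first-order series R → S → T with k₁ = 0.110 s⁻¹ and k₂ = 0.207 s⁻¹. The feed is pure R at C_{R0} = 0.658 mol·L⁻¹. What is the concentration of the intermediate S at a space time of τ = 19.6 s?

0.0735 mol·L⁻¹

The intermediate concentration in a first-order A→B→C sequence is C_S = k₁C_{R0}(e^(−k₁τ) − e^(−k₂τ))/(k₂−k₁).
e^(−k₁τ) = e^(−0.110×19.6) = e^(−2.156) = 0.1158; e^(−k₂τ) = e^(−4.057) = 0.01730.
C_S = 0.110×0.658/(0.207−0.110) × (0.1158−0.01730) = 0.7462×0.09849 = 0.07349 mol·L⁻¹.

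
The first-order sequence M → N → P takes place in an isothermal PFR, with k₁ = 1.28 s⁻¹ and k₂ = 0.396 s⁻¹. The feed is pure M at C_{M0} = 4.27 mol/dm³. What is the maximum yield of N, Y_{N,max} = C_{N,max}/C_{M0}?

Evaluating C_N at τ_opt = ln(k₂/k₁)/(k₂−k₁) gives C_{N,max}/C_{M0} = (k₁/k₂)^[k₂/(k₂−k₁)].
= (1.28/0.396)^(0.396/(0.396−1.28)) = (3.232)^(-0.4480) = 0.5912.

0.591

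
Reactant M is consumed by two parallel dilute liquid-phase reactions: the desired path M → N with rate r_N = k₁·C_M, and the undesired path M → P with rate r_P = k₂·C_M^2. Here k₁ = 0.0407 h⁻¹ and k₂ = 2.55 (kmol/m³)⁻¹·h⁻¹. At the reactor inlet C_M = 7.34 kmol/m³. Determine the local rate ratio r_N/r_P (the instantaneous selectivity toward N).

0.00217

S_{N/P} = r_N/r_P = (k₁·C_M)/(k₂·C_M^2) = (k₁/k₂)·C_M⁻¹.
= (0.0407×7.340) / (2.55×7.340^2) = 0.2987/137.4 = 0.00217.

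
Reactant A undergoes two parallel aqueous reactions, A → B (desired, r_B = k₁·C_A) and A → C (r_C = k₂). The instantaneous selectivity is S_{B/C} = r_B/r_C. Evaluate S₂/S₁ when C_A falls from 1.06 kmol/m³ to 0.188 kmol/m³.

S_{B/C} = (k₁/k₂)·C_A, so S₂/S₁ = (C_{A,2}/C_{A,1}).
= 0.188/1.06 = 0.177.
Selectivity toward B falls as C_A falls — high-concentration operation is favoured.

0.177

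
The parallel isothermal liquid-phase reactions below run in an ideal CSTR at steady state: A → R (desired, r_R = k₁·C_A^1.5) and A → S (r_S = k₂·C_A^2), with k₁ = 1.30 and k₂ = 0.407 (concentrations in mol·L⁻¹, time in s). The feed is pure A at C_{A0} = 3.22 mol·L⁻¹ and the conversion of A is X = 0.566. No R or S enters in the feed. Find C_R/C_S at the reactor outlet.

2.70

Exit C_A = C_{A0}(1−X) = 3.22×0.434 = 1.397 mol·L⁻¹.
Rates in a CSTR are evaluated at the outlet concentration: r_R = 1.30×1.397^1.5 = 2.148, r_S = 0.407×1.397^2 = 0.7949.
Overall selectivity = C_R/C_S = r_Rτ/(r_Sτ) = r_R/r_S = 2.70.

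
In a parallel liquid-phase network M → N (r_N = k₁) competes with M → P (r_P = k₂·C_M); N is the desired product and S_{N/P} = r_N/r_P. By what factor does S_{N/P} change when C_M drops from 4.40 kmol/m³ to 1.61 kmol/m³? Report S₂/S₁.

2.73

S_{N/P} = (k₁/k₂)·C_M⁻¹, so S₂/S₁ = (C_{M,2}/C_{M,1})⁻¹.
= 4.40/1.61 = 2.73.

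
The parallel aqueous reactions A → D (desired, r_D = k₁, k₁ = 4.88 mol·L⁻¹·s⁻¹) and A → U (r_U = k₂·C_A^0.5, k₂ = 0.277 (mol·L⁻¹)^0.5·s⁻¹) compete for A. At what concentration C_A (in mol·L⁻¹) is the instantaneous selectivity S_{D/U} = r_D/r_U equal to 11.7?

S_{D/U} = (k₁/k₂)·C_A^-0.5 ⇒ C_A = (S·k₂/k₁)^(-2).
= (11.7×0.277/4.88)^(-2) = (0.6641)^(-2) = 2.27 mol·L⁻¹.

2.27 mol·L⁻¹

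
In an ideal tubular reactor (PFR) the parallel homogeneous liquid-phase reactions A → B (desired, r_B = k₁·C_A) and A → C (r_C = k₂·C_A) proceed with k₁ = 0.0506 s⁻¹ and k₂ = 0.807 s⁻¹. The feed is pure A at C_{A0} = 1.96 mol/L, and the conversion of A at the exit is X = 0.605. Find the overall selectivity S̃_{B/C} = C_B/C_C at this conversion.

C_A = C_{A0}(1−X) = 0.7742 mol/L.
Both paths are first order in A, so the instantaneous fraction to B is constant: dC_B/d(−C_A) = k₁/(k₁+k₂) = 0.05900.
C_B = 0.05900·(C_{A0}−C_A) = 0.05900×1.186 = 0.0700 mol/L.
C_C = (C_{A0}−C_A)−C_B = 1.116 mol/L; S̃_{B/C} = 0.06996/1.116 = 0.0627.

0.0627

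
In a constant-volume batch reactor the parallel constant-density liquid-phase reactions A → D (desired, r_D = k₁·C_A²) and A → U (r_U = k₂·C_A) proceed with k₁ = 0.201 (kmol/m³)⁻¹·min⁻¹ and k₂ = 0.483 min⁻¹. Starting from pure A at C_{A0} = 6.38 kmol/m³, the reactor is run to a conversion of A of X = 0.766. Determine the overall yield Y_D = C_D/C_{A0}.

0.460

C_A = C_{A0}(1−X) = 1.493 kmol/m³.
Along a PFR/batch, dC_U/dC_A = −r_U/(r_D+r_U) = −k₂/(k₂+k₁·C_A).
Integrating from C_{A0} to C_A: C_U = (0.483/0.201)·ln[(0.483+0.201·6.38)/(0.483+0.201·1.49)] = 2.403·ln(1.765/0.7831) = 1.953 kmol/m³.
Then C_D = (C_{A0}−C_A) − C_U = 4.887 − 1.953 = 2.934 kmol/m³.
Y_D = C_D/C_{A0} = 2.934/6.38 = 0.460.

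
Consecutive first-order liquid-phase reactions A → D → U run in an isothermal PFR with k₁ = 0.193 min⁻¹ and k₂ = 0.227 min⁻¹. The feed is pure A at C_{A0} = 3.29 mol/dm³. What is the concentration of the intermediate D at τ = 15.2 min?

Solving the coupled first-order balances gives C_D(τ) = [k₁/(k₂−k₁)]·C_{A0}·(e^(−k₁τ) − e^(−k₂τ)).
e^(−k₁τ) = e^(−0.193×15.2) = e^(−2.934) = 0.05321; e^(−k₂τ) = e^(−3.450) = 0.03173.
C_D = 0.193×3.29/(0.227−0.193) × (0.05321−0.03173) = 18.68×0.02147 = 0.4010 mol/dm³.

0.401 mol/dm³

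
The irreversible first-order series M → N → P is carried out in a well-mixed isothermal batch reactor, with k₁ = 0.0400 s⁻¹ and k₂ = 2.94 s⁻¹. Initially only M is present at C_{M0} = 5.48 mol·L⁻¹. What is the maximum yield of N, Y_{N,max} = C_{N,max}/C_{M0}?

For a first-order series the maximum intermediate yield is C_{N,max}/C_{M0} = (k₁/k₂)^[k₂/(k₂−k₁)].
= (0.0400/2.94)^(2.94/(2.94−0.0400)) = (0.01361)^(1.014) = 0.01282.

0.0128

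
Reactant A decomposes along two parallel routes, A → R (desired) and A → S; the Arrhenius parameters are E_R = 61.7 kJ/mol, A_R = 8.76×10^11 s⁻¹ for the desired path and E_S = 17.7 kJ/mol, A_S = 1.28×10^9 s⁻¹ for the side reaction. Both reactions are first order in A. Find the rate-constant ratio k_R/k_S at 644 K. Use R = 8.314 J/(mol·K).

0.185

Since both paths have the same order in A, the concentration cancels and S_{R/S} = k_R/k_S = (A_R/A_S)·exp[(E_S−E_R)/(RT)].
(E_S−E_R)/(RT) = (17.7−61.7)×10³/(8.314×644) = -44000/5354 = -8.218.
k_R/k_S = (8.76×10^11/1.28×10^9)·exp(-8.218) = 684.4 × 2.698×10^-4 = 0.185.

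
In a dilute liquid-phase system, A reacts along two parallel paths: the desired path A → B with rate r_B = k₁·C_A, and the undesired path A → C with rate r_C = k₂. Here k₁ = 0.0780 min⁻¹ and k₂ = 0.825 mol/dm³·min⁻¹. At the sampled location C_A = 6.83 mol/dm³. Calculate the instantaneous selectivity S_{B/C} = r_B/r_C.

0.646

S_{B/C} = r_B/r_C = (k₁·C_A)/(k₂) = (k₁/k₂)·C_A.
= (0.0780×6.830) / (0.825) = 0.5327/0.8250 = 0.646.
Since the desired path is higher order in A, keeping C_A high (PFR or concentrated feed) favours B.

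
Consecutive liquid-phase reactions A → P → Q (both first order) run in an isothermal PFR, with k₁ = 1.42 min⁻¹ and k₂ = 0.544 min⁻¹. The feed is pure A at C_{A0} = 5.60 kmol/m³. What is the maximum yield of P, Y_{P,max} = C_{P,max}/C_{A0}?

0.551

For a first-order series the maximum intermediate yield is C_{P,max}/C_{A0} = (k₁/k₂)^[k₂/(k₂−k₁)].
= (1.42/0.544)^(0.544/(0.544−1.42)) = (2.610)^(-0.6210) = 0.5511.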